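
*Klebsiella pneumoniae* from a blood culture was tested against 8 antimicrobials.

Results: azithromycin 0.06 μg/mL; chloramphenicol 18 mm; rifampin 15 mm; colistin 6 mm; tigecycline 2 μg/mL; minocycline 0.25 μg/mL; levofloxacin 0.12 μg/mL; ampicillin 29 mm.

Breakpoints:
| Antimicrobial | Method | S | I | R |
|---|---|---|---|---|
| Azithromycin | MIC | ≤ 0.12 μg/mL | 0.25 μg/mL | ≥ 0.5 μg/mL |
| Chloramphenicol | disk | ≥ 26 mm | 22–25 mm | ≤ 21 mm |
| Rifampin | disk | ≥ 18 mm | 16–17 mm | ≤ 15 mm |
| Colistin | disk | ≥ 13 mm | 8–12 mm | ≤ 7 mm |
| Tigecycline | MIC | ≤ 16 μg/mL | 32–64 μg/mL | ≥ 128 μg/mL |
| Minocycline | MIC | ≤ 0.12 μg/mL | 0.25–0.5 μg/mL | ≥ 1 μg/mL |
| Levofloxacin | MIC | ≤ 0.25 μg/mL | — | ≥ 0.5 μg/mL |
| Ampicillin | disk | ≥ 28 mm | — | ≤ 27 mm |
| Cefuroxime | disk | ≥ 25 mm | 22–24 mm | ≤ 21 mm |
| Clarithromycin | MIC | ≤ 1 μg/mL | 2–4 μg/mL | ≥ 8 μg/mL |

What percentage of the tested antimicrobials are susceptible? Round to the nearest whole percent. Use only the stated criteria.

50%

Azithromycin 0.06 μg/mL: ≤ 0.12 μg/mL → susceptible
Chloramphenicol: 18 mm is ≤ 21 mm — Resistant
Rifampin (15 mm) ≤ 15 mm → Resistant
Colistin (6 mm) ≤ 7 mm — R
Tigecycline: 2 μg/mL is ≤ 16 μg/mL → S
Minocycline: 0.25 μg/mL is in 0.25–0.5 μg/mL → I
Levofloxacin: 0.12 μg/mL is ≤ 0.25 μg/mL — Susceptible
Ampicillin 29 mm: ≥ 28 mm → susceptible
Susceptible: 4/8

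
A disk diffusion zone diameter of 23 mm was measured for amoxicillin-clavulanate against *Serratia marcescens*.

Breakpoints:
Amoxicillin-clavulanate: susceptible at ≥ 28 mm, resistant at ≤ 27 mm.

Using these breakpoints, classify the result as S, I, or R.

Amoxicillin-clavulanate (23 mm) ≤ 27 mm — resistant

Resistant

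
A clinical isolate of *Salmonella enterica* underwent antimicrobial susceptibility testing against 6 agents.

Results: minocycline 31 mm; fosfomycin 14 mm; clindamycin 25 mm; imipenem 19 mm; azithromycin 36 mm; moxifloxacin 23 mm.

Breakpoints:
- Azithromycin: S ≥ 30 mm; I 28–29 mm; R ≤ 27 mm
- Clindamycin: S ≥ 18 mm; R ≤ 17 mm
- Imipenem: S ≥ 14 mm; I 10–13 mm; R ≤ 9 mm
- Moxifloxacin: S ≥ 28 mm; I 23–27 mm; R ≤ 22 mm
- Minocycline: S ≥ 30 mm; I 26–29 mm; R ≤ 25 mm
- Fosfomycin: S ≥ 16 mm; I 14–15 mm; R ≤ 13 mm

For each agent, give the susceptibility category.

S, I, S, S, S, I

Minocycline 31 mm: ≥ 30 mm — S
Fosfomycin: 14 mm is in 14–15 mm → intermediate
Clindamycin (25 mm) ≥ 18 mm → S
Imipenem: 19 mm is ≥ 14 mm → susceptible
Azithromycin (36 mm) ≥ 30 mm → S
Moxifloxacin 23 mm: in 23–27 mm ⇒ intermediate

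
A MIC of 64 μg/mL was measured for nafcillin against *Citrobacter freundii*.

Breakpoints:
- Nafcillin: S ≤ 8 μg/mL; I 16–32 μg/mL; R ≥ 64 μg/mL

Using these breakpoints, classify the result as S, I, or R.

Resistant

Nafcillin: 64 μg/mL is ≥ 64 μg/mL ⇒ resistant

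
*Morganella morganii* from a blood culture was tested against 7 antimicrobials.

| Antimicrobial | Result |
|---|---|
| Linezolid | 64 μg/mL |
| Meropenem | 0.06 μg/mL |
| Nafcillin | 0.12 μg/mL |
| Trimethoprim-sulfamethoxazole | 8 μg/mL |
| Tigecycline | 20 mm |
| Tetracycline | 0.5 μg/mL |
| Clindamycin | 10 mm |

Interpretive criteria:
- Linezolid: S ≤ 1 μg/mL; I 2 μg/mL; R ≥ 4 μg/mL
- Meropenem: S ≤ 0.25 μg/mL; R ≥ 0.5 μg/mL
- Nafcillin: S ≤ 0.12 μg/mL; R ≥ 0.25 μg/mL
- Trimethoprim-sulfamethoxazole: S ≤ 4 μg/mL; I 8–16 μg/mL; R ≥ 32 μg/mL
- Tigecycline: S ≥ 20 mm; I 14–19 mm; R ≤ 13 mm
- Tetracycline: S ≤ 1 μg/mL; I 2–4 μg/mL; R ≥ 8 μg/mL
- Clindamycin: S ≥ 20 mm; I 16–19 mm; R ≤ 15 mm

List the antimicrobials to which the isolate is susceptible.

meropenem, nafcillin, tigecycline, tetracycline

Linezolid 64 μg/mL: ≥ 4 μg/mL ⇒ resistant
Meropenem: 0.06 μg/mL is ≤ 0.25 μg/mL — Susceptible
Nafcillin 0.12 μg/mL: ≤ 0.12 μg/mL ⇒ Susceptible
Trimethoprim-sulfamethoxazole (8 μg/mL) in 8–16 μg/mL → intermediate
Tigecycline: 20 mm is ≥ 20 mm → Susceptible
Tetracycline (0.5 μg/mL) ≤ 1 μg/mL ⇒ S
Clindamycin 10 mm: ≤ 15 mm — resistant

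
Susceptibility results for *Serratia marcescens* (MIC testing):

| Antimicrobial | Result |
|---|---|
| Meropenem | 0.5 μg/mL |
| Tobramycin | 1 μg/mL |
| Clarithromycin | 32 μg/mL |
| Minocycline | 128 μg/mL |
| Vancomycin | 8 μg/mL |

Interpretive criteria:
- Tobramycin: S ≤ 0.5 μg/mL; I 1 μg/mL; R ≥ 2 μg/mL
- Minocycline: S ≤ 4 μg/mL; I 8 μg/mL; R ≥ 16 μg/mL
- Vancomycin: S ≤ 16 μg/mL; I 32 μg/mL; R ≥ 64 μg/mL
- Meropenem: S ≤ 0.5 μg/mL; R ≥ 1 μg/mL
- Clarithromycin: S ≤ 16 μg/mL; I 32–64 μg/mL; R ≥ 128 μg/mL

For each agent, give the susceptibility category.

Meropenem (0.5 μg/mL) ≤ 0.5 μg/mL — Susceptible
Tobramycin: 1 μg/mL is = 1 μg/mL — I
Clarithromycin (32 μg/mL) in 32–64 μg/mL — Intermediate
Minocycline: 128 μg/mL is ≥ 16 μg/mL → resistant
Vancomycin: 8 μg/mL is ≤ 16 μg/mL ⇒ Susceptible

S, I, I, R, S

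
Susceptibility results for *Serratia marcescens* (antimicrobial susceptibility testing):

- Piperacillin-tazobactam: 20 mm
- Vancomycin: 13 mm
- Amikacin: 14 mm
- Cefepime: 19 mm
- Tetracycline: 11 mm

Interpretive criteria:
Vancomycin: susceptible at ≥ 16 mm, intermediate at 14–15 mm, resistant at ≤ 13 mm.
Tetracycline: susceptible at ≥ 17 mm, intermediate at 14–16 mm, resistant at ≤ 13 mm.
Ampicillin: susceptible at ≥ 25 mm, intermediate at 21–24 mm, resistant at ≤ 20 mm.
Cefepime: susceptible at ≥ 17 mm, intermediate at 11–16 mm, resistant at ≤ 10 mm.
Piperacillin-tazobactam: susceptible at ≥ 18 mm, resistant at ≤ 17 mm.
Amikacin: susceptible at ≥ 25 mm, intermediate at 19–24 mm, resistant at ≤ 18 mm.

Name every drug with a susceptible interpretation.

Piperacillin-tazobactam 20 mm: ≥ 18 mm — susceptible
Vancomycin (13 mm) ≤ 13 mm ⇒ Resistant
Amikacin: 14 mm is ≤ 18 mm → R
Cefepime 19 mm: ≥ 17 mm ⇒ S
Tetracycline: 11 mm is ≤ 13 mm — resistant

piperacillin-tazobactam, cefepime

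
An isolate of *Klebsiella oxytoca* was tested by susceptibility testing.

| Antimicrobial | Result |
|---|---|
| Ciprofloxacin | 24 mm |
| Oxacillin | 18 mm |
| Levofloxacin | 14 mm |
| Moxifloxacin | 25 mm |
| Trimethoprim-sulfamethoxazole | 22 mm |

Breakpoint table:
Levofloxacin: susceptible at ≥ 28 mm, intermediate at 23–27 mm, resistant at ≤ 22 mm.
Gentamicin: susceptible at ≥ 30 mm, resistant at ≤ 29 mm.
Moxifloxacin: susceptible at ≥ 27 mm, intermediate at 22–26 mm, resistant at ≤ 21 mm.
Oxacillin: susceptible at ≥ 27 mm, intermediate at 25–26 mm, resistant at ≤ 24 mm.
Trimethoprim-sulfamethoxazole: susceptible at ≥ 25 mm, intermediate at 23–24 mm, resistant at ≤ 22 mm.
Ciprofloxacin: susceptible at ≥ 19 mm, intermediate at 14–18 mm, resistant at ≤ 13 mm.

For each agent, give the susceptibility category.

Ciprofloxacin (24 mm) ≥ 19 mm ⇒ Susceptible
Oxacillin (18 mm) ≤ 24 mm ⇒ Resistant
Levofloxacin (14 mm) ≤ 22 mm → R
Moxifloxacin 25 mm: in 22–26 mm ⇒ Intermediate
Trimethoprim-sulfamethoxazole: 22 mm is ≤ 22 mm — R

S, R, R, I, R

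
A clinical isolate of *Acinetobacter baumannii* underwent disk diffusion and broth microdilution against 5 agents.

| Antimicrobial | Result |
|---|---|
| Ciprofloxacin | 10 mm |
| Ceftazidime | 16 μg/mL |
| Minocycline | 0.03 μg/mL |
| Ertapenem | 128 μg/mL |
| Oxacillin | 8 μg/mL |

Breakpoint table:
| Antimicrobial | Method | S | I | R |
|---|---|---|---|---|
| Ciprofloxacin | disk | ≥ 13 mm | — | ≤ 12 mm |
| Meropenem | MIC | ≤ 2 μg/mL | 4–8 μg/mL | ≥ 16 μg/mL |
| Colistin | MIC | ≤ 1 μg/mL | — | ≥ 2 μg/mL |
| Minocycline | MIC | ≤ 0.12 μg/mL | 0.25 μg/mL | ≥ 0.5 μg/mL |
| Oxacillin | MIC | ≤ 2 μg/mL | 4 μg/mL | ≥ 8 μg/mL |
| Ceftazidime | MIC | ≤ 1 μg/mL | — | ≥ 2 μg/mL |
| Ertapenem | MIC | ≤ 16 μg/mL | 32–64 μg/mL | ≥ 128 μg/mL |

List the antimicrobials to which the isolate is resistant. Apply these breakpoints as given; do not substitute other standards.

Ciprofloxacin (10 mm) ≤ 12 mm → Resistant
Ceftazidime 16 μg/mL: ≥ 2 μg/mL ⇒ R
Minocycline: 0.03 μg/mL is ≤ 0.12 μg/mL → susceptible
Ertapenem (128 μg/mL) ≥ 128 μg/mL — resistant
Oxacillin: 8 μg/mL is ≥ 8 μg/mL ⇒ resistant

ciprofloxacin, ceftazidime, ertapenem, oxacillin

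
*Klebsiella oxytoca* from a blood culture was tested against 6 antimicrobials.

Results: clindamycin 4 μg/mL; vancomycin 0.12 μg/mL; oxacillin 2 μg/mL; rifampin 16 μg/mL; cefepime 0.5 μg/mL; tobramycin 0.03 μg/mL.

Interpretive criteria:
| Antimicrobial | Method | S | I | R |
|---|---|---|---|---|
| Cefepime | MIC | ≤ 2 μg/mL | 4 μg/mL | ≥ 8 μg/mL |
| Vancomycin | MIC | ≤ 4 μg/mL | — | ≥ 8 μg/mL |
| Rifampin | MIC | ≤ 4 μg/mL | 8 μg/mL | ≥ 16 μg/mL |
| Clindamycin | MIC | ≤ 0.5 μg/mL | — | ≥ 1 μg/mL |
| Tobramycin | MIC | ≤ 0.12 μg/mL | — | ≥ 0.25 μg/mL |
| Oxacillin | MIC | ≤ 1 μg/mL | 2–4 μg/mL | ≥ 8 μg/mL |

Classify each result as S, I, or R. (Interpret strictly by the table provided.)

Clindamycin: 4 μg/mL is ≥ 1 μg/mL ⇒ Resistant
Vancomycin (0.12 μg/mL) ≤ 4 μg/mL ⇒ Susceptible
Oxacillin (2 μg/mL) in 2–4 μg/mL — Intermediate
Rifampin 16 μg/mL: ≥ 16 μg/mL → resistant
Cefepime (0.5 μg/mL) ≤ 2 μg/mL ⇒ Susceptible
Tobramycin (0.03 μg/mL) ≤ 0.12 μg/mL — Susceptible

R, S, I, R, S, S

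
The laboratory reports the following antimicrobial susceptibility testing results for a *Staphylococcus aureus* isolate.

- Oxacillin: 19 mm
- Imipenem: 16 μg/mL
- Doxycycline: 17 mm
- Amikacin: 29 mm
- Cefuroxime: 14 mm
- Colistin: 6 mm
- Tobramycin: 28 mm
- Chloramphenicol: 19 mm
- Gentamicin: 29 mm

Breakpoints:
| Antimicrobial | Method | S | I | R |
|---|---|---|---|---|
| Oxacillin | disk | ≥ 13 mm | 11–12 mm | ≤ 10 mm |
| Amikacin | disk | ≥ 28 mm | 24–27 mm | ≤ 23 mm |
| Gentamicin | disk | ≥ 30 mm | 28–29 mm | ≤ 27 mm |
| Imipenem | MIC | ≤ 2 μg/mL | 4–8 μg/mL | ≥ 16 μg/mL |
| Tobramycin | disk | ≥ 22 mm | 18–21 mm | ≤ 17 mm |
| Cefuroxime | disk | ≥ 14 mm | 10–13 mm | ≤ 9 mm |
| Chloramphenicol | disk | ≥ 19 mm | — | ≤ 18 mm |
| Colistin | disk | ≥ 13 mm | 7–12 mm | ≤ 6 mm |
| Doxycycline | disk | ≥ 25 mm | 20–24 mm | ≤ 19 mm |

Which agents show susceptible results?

oxacillin, amikacin, cefuroxime, tobramycin, chloramphenicol

Oxacillin (19 mm) ≥ 13 mm ⇒ susceptible
Imipenem 16 μg/mL: ≥ 16 μg/mL — Resistant
Doxycycline 17 mm: ≤ 19 mm — resistant
Amikacin 29 mm: ≥ 28 mm ⇒ S
Cefuroxime 14 mm: ≥ 14 mm ⇒ susceptible
Colistin: 6 mm is ≤ 6 mm ⇒ Resistant
Tobramycin: 28 mm is ≥ 22 mm ⇒ Susceptible
Chloramphenicol (19 mm) ≥ 19 mm — susceptible
Gentamicin (29 mm) in 28–29 mm ⇒ I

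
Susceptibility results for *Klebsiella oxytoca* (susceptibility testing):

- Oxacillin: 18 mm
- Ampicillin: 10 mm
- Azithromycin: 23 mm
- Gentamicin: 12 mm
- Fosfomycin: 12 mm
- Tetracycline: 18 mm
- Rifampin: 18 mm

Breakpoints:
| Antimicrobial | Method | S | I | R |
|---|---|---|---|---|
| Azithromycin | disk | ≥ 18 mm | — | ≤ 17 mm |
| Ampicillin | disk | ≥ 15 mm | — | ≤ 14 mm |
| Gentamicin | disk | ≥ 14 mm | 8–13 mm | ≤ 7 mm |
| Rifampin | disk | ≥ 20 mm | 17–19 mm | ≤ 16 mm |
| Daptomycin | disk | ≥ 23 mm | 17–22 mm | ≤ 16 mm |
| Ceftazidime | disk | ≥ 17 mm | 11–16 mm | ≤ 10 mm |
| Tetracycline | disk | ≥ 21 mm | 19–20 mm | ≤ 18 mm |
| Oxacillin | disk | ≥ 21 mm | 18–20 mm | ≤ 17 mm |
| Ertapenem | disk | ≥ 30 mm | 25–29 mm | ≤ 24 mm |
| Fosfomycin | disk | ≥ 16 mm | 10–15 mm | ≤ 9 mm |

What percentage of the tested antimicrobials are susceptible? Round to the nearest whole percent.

14%

Oxacillin 18 mm: in 18–20 mm ⇒ intermediate
Ampicillin: 10 mm is ≤ 14 mm → Resistant
Azithromycin (23 mm) ≥ 18 mm → Susceptible
Gentamicin 12 mm: in 8–13 mm → Intermediate
Fosfomycin (12 mm) in 10–15 mm → I
Tetracycline 18 mm: ≤ 18 mm — R
Rifampin: 18 mm is in 17–19 mm — intermediate
Susceptible: 1/7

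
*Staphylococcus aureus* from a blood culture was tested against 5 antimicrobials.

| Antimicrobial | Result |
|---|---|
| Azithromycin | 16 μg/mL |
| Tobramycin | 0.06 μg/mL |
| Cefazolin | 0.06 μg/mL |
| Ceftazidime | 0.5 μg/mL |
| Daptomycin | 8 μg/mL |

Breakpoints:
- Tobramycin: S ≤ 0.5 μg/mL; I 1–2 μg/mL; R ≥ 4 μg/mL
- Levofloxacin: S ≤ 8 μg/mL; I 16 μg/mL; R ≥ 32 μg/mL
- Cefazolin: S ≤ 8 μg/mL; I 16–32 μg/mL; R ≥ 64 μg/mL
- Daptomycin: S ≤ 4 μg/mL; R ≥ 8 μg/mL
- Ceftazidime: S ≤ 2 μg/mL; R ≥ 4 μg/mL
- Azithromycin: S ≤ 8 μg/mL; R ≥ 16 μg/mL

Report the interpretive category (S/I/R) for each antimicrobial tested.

Azithromycin 16 μg/mL: ≥ 16 μg/mL — Resistant
Tobramycin: 0.06 μg/mL is ≤ 0.5 μg/mL ⇒ S
Cefazolin: 0.06 μg/mL is ≤ 8 μg/mL → S
Ceftazidime 0.5 μg/mL: ≤ 2 μg/mL → S
Daptomycin 8 μg/mL: ≥ 8 μg/mL — resistant

R, S, S, S, R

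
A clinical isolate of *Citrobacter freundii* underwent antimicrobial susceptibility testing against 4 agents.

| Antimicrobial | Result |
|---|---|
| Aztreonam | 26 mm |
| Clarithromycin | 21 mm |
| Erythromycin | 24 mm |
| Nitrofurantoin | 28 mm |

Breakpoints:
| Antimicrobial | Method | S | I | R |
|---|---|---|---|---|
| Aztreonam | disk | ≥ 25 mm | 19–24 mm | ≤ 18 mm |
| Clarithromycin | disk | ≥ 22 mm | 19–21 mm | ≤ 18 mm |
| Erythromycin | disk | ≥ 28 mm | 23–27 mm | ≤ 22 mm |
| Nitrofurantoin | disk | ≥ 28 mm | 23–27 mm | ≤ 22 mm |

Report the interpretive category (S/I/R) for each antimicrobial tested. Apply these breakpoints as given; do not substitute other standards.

Aztreonam 26 mm: ≥ 25 mm → Susceptible
Clarithromycin (21 mm) in 19–21 mm → Intermediate
Erythromycin: 24 mm is in 23–27 mm ⇒ intermediate
Nitrofurantoin 28 mm: ≥ 28 mm — Susceptible

S, I, I, S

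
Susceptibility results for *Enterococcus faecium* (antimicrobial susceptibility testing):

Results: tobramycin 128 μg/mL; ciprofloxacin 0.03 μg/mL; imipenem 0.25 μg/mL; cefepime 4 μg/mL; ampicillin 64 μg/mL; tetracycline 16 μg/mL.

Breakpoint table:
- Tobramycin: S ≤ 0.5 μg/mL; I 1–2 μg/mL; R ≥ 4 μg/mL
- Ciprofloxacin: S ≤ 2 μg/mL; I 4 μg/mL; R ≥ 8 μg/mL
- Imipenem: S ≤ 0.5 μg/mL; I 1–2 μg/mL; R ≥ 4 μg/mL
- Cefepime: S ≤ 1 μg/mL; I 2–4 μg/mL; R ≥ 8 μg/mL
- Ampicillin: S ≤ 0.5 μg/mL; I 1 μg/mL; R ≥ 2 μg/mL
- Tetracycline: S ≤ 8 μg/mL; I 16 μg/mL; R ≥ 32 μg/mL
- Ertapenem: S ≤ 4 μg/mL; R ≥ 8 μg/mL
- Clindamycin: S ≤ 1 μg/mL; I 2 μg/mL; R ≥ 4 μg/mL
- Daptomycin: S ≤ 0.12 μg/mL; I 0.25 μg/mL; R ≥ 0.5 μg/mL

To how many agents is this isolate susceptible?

2

Tobramycin (128 μg/mL) ≥ 4 μg/mL → Resistant
Ciprofloxacin: 0.03 μg/mL is ≤ 2 μg/mL ⇒ Susceptible
Imipenem 0.25 μg/mL: ≤ 0.5 μg/mL ⇒ Susceptible
Cefepime: 4 μg/mL is in 2–4 μg/mL ⇒ intermediate
Ampicillin: 64 μg/mL is ≥ 2 μg/mL ⇒ Resistant
Tetracycline: 16 μg/mL is = 16 μg/mL → intermediate
Susceptible: 2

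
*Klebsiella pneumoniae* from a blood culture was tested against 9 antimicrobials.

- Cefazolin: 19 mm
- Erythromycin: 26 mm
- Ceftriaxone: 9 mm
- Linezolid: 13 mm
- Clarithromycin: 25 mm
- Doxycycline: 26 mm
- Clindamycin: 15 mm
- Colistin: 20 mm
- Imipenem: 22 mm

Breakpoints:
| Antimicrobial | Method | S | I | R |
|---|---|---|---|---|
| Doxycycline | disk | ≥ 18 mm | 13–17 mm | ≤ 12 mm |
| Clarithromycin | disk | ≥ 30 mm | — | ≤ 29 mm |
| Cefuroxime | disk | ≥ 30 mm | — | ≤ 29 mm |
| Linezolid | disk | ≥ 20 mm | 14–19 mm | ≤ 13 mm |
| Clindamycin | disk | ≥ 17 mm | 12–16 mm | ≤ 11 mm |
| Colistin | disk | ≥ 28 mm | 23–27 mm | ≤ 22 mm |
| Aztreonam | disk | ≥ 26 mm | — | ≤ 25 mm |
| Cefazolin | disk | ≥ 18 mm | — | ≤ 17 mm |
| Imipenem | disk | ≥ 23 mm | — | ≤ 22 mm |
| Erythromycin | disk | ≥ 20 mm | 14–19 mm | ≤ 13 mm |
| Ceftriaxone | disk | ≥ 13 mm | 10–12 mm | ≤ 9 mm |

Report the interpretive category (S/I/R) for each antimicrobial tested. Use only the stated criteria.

S, S, R, R, R, S, I, R, R

Cefazolin 19 mm: ≥ 18 mm — S
Erythromycin (26 mm) ≥ 20 mm ⇒ S
Ceftriaxone: 9 mm is ≤ 9 mm — Resistant
Linezolid 13 mm: ≤ 13 mm — Resistant
Clarithromycin: 25 mm is ≤ 29 mm → Resistant
Doxycycline: 26 mm is ≥ 18 mm ⇒ susceptible
Clindamycin 15 mm: in 12–16 mm ⇒ intermediate
Colistin 20 mm: ≤ 22 mm — R
Imipenem (22 mm) ≤ 22 mm → Resistant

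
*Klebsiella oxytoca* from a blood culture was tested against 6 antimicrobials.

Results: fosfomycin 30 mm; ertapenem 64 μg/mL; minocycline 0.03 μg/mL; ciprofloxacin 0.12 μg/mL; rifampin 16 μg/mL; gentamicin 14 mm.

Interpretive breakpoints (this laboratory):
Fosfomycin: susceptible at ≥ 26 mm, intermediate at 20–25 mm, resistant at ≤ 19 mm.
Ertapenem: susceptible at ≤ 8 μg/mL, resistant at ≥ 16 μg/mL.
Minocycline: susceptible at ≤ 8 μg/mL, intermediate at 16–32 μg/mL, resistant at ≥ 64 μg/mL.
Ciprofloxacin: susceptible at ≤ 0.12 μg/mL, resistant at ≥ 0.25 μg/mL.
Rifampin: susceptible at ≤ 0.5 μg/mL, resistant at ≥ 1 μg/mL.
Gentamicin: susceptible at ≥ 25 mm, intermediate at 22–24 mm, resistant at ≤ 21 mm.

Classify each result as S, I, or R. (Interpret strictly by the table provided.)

S, R, S, S, R, R

Fosfomycin (30 mm) ≥ 26 mm — Susceptible
Ertapenem 64 μg/mL: ≥ 16 μg/mL — Resistant
Minocycline: 0.03 μg/mL is ≤ 8 μg/mL ⇒ Susceptible
Ciprofloxacin (0.12 μg/mL) ≤ 0.12 μg/mL — susceptible
Rifampin 16 μg/mL: ≥ 1 μg/mL → Resistant
Gentamicin (14 mm) ≤ 21 mm — Resistant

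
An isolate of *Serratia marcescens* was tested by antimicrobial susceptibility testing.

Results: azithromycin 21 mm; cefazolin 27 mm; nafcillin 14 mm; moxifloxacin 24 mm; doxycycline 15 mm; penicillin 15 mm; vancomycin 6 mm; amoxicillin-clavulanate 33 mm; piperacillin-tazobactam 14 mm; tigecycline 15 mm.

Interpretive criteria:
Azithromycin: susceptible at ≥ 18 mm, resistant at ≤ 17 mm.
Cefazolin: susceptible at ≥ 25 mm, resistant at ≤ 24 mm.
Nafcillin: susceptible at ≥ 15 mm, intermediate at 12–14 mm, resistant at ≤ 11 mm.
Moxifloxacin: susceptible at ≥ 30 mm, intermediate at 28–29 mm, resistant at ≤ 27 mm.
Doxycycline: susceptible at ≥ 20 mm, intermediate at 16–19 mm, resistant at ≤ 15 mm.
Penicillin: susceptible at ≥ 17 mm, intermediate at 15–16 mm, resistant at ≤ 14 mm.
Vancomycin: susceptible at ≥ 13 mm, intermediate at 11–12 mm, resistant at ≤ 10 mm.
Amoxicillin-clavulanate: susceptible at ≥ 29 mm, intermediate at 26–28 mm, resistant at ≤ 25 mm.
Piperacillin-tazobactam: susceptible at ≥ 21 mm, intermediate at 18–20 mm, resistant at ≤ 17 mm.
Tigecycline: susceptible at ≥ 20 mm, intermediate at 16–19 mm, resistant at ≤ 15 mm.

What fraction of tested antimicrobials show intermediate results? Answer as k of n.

Azithromycin: 21 mm is ≥ 18 mm → S
Cefazolin: 27 mm is ≥ 25 mm ⇒ Susceptible
Nafcillin 14 mm: in 12–14 mm ⇒ Intermediate
Moxifloxacin (24 mm) ≤ 27 mm ⇒ R
Doxycycline 15 mm: ≤ 15 mm → Resistant
Penicillin 15 mm: in 15–16 mm → I
Vancomycin: 6 mm is ≤ 10 mm ⇒ resistant
Amoxicillin-clavulanate: 33 mm is ≥ 29 mm → S
Piperacillin-tazobactam: 14 mm is ≤ 17 mm → R
Tigecycline (15 mm) ≤ 15 mm ⇒ resistant
Intermediate: 2/10

2 of 10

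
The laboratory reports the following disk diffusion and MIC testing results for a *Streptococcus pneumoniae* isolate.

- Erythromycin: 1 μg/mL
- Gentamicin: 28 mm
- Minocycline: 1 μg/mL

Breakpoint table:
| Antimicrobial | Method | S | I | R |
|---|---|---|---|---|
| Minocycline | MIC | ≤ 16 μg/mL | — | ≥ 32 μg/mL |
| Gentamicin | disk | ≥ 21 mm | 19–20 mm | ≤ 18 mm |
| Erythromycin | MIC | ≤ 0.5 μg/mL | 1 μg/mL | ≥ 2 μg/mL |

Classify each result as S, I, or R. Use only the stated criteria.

I, S, S

Erythromycin (1 μg/mL) = 1 μg/mL — intermediate
Gentamicin 28 mm: ≥ 21 mm — Susceptible
Minocycline (1 μg/mL) ≤ 16 μg/mL → S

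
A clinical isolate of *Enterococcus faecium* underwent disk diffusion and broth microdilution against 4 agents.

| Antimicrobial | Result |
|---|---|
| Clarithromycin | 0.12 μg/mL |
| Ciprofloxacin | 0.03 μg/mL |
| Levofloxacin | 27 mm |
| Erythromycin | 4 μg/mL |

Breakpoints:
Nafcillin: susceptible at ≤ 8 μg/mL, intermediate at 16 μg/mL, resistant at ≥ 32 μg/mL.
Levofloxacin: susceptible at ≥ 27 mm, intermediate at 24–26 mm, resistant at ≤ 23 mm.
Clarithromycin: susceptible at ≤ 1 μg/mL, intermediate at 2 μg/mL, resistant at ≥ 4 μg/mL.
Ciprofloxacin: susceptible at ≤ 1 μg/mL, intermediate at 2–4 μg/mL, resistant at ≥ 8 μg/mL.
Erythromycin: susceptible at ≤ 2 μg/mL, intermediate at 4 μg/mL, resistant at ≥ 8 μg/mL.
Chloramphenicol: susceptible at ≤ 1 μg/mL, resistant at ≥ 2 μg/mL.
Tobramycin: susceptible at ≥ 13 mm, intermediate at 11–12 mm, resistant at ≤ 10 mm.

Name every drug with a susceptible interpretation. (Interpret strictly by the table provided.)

Clarithromycin 0.12 μg/mL: ≤ 1 μg/mL — S
Ciprofloxacin: 0.03 μg/mL is ≤ 1 μg/mL ⇒ Susceptible
Levofloxacin: 27 mm is ≥ 27 mm — S
Erythromycin 4 μg/mL: = 4 μg/mL — Intermediate

clarithromycin, ciprofloxacin, levofloxacin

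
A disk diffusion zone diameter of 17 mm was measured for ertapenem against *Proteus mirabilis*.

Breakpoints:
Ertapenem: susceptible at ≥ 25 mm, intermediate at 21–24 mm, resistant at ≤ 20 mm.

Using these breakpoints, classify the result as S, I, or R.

Ertapenem 17 mm: ≤ 20 mm ⇒ R

Resistant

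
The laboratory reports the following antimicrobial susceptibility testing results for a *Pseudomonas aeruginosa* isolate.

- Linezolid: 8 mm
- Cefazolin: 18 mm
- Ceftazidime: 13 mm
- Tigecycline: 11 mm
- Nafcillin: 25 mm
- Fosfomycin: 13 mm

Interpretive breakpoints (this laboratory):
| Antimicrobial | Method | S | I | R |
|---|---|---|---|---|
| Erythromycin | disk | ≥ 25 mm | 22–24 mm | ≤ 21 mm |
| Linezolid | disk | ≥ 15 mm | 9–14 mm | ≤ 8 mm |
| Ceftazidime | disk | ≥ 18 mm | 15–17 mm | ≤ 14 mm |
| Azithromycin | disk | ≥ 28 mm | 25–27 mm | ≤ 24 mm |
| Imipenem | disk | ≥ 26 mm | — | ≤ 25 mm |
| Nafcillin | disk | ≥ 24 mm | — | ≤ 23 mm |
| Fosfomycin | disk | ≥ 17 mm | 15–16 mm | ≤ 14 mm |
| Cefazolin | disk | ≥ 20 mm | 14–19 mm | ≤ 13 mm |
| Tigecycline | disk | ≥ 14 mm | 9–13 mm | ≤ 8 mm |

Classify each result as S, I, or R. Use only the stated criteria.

Linezolid (8 mm) ≤ 8 mm → R
Cefazolin: 18 mm is in 14–19 mm — I
Ceftazidime: 13 mm is ≤ 14 mm — Resistant
Tigecycline: 11 mm is in 9–13 mm ⇒ intermediate
Nafcillin: 25 mm is ≥ 24 mm → susceptible
Fosfomycin 13 mm: ≤ 14 mm → resistant

R, I, R, I, S, R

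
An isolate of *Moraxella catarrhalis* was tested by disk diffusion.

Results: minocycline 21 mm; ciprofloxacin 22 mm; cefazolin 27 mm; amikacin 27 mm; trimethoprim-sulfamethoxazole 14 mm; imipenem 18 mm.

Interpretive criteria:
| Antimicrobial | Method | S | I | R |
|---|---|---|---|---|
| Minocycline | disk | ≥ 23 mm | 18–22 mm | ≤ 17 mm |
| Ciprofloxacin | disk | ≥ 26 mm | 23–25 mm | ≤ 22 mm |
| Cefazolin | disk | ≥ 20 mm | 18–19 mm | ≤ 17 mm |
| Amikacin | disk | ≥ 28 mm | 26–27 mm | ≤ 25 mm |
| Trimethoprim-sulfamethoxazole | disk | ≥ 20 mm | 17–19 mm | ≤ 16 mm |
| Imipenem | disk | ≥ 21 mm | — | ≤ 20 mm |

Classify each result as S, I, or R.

Minocycline: 21 mm is in 18–22 mm → Intermediate
Ciprofloxacin: 22 mm is ≤ 22 mm → resistant
Cefazolin 27 mm: ≥ 20 mm → susceptible
Amikacin: 27 mm is in 26–27 mm ⇒ I
Trimethoprim-sulfamethoxazole: 14 mm is ≤ 16 mm — resistant
Imipenem 18 mm: ≤ 20 mm → Resistant

I, R, S, I, R, R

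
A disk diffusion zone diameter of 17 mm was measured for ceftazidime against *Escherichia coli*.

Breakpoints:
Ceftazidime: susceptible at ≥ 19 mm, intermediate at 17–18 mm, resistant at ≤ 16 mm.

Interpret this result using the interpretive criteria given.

I

Ceftazidime: 17 mm is in 17–18 mm — I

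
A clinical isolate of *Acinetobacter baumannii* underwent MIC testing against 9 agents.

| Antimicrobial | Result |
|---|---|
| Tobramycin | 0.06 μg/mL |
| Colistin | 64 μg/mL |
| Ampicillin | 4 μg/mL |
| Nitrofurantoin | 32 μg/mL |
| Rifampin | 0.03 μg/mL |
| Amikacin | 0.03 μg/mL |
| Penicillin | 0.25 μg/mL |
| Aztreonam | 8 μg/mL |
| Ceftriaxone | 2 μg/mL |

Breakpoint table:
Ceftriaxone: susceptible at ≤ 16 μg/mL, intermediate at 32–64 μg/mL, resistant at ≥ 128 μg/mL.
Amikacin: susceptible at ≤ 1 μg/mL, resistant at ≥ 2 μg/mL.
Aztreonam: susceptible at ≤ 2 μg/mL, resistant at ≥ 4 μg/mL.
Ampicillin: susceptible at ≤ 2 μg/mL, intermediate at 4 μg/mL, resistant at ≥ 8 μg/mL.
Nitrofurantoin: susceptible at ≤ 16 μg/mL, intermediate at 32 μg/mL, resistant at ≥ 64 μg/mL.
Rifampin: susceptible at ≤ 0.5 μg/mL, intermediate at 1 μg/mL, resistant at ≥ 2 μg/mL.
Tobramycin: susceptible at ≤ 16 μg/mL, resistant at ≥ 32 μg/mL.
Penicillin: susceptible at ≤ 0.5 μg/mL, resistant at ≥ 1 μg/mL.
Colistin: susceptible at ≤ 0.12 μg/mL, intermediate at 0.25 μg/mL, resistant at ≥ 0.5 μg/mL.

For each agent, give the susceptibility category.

S, R, I, I, S, S, S, R, S

Tobramycin (0.06 μg/mL) ≤ 16 μg/mL — S
Colistin (64 μg/mL) ≥ 0.5 μg/mL ⇒ Resistant
Ampicillin: 4 μg/mL is = 4 μg/mL → Intermediate
Nitrofurantoin: 32 μg/mL is = 32 μg/mL → Intermediate
Rifampin (0.03 μg/mL) ≤ 0.5 μg/mL → S
Amikacin: 0.03 μg/mL is ≤ 1 μg/mL ⇒ S
Penicillin: 0.25 μg/mL is ≤ 0.5 μg/mL ⇒ S
Aztreonam 8 μg/mL: ≥ 4 μg/mL — resistant
Ceftriaxone (2 μg/mL) ≤ 16 μg/mL → S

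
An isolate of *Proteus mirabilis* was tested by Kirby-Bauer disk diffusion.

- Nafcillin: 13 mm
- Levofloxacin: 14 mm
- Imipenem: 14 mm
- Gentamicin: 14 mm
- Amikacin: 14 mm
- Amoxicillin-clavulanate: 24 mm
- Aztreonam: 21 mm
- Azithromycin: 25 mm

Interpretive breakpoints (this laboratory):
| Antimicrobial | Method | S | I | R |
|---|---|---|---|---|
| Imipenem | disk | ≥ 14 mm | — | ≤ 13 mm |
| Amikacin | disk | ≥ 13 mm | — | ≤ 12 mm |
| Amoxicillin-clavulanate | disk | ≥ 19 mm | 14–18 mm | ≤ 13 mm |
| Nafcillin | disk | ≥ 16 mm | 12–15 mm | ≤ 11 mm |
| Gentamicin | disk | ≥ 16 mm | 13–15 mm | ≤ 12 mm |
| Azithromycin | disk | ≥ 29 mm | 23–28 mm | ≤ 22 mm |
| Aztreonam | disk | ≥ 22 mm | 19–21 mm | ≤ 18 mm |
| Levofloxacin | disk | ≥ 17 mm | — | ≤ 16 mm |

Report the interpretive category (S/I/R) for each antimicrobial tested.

I, R, S, I, S, S, I, I

Nafcillin (13 mm) in 12–15 mm — intermediate
Levofloxacin 14 mm: ≤ 16 mm — resistant
Imipenem: 14 mm is ≥ 14 mm — susceptible
Gentamicin: 14 mm is in 13–15 mm → I
Amikacin (14 mm) ≥ 13 mm — susceptible
Amoxicillin-clavulanate: 24 mm is ≥ 19 mm → Susceptible
Aztreonam: 21 mm is in 19–21 mm ⇒ Intermediate
Azithromycin: 25 mm is in 23–28 mm → intermediate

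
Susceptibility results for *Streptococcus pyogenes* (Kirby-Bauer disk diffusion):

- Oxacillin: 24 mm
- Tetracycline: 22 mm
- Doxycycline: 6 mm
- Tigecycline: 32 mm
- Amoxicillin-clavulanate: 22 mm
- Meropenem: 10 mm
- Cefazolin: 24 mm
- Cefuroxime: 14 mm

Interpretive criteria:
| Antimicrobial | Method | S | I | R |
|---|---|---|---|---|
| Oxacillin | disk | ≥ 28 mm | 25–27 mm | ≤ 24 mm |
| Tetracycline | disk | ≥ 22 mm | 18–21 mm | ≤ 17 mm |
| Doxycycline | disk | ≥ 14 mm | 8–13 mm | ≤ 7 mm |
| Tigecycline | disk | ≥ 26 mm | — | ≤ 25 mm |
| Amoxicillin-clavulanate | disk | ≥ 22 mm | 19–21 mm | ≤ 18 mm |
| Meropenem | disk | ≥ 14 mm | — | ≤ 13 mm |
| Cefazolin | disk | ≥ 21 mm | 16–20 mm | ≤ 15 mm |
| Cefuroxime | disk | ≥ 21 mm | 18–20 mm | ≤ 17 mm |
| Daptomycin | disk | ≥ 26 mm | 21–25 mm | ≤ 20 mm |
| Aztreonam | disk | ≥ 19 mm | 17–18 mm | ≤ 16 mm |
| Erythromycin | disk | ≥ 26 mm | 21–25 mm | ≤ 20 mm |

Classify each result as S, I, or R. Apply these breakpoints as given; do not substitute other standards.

R, S, R, S, S, R, S, R

Oxacillin (24 mm) ≤ 24 mm ⇒ Resistant
Tetracycline: 22 mm is ≥ 22 mm → susceptible
Doxycycline 6 mm: ≤ 7 mm ⇒ resistant
Tigecycline 32 mm: ≥ 26 mm — susceptible
Amoxicillin-clavulanate: 22 mm is ≥ 22 mm — S
Meropenem: 10 mm is ≤ 13 mm → resistant
Cefazolin (24 mm) ≥ 21 mm → S
Cefuroxime: 14 mm is ≤ 17 mm — resistant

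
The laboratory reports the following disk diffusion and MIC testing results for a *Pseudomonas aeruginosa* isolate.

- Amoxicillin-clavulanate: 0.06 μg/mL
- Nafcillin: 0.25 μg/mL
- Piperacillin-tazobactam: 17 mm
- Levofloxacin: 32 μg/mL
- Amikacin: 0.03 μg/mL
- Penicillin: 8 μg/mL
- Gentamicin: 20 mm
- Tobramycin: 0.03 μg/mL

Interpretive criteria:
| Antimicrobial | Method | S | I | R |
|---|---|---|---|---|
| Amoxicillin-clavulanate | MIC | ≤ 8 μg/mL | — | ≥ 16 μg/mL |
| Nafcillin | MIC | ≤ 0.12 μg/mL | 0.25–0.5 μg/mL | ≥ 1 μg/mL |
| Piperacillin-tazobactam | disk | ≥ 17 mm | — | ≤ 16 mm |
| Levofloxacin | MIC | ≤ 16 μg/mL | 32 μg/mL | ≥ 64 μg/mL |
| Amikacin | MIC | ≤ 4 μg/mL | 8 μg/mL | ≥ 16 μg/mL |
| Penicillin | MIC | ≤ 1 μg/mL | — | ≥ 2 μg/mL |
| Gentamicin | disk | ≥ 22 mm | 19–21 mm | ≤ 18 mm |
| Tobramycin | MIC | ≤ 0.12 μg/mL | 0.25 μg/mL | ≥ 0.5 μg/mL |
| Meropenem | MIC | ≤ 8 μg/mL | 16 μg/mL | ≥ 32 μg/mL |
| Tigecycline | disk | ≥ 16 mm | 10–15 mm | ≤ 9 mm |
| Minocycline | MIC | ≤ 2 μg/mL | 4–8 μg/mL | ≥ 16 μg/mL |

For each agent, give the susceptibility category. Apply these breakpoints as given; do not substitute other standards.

S, I, S, I, S, R, I, S

Amoxicillin-clavulanate 0.06 μg/mL: ≤ 8 μg/mL → susceptible
Nafcillin: 0.25 μg/mL is in 0.25–0.5 μg/mL → intermediate
Piperacillin-tazobactam 17 mm: ≥ 17 mm — susceptible
Levofloxacin 32 μg/mL: = 32 μg/mL — intermediate
Amikacin: 0.03 μg/mL is ≤ 4 μg/mL → Susceptible
Penicillin 8 μg/mL: ≥ 2 μg/mL → Resistant
Gentamicin 20 mm: in 19–21 mm — Intermediate
Tobramycin 0.03 μg/mL: ≤ 0.12 μg/mL — S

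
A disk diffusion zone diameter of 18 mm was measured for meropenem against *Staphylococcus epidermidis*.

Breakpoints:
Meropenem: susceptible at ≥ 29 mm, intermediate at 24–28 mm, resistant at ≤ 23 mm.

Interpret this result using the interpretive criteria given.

R

Meropenem: 18 mm is ≤ 23 mm ⇒ Resistant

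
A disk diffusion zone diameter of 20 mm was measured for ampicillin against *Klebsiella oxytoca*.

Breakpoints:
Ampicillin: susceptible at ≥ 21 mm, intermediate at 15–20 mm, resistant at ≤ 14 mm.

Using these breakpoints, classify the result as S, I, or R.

Ampicillin: 20 mm is in 15–20 mm ⇒ I

Intermediate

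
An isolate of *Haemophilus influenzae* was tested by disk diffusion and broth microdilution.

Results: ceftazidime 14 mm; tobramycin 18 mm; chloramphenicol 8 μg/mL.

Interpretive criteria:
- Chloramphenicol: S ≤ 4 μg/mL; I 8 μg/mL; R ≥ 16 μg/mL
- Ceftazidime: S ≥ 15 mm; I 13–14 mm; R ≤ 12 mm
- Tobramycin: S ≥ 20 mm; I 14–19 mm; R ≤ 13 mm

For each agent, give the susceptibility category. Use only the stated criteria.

Ceftazidime 14 mm: in 13–14 mm → intermediate
Tobramycin: 18 mm is in 14–19 mm ⇒ Intermediate
Chloramphenicol (8 μg/mL) = 8 μg/mL — intermediate

I, I, I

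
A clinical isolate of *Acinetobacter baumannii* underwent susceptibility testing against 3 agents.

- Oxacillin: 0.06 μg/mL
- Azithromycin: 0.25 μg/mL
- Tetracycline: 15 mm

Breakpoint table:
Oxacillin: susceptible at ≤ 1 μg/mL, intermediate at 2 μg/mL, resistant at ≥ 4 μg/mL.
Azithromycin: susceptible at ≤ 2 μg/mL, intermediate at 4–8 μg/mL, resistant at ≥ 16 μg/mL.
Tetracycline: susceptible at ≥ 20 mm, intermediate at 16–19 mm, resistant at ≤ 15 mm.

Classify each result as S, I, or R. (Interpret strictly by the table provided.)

Oxacillin: 0.06 μg/mL is ≤ 1 μg/mL → S
Azithromycin 0.25 μg/mL: ≤ 2 μg/mL — susceptible
Tetracycline: 15 mm is ≤ 15 mm → Resistant

S, S, R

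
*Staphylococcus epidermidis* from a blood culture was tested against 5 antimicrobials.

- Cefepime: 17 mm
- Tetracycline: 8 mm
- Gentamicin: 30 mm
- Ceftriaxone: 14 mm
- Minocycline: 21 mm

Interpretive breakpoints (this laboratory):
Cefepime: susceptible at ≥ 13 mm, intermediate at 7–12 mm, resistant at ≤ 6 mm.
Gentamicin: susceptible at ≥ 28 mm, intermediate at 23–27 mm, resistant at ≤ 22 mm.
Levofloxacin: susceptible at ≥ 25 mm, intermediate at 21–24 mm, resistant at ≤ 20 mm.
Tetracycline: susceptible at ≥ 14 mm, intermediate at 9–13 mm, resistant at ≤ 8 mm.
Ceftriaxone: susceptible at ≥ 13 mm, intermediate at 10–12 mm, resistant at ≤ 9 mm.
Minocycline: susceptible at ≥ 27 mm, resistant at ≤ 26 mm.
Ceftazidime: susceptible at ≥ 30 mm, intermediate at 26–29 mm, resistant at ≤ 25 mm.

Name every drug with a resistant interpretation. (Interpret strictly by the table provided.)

tetracycline, minocycline

Cefepime: 17 mm is ≥ 13 mm → S
Tetracycline: 8 mm is ≤ 8 mm → resistant
Gentamicin (30 mm) ≥ 28 mm — S
Ceftriaxone 14 mm: ≥ 13 mm → S
Minocycline: 21 mm is ≤ 26 mm → Resistant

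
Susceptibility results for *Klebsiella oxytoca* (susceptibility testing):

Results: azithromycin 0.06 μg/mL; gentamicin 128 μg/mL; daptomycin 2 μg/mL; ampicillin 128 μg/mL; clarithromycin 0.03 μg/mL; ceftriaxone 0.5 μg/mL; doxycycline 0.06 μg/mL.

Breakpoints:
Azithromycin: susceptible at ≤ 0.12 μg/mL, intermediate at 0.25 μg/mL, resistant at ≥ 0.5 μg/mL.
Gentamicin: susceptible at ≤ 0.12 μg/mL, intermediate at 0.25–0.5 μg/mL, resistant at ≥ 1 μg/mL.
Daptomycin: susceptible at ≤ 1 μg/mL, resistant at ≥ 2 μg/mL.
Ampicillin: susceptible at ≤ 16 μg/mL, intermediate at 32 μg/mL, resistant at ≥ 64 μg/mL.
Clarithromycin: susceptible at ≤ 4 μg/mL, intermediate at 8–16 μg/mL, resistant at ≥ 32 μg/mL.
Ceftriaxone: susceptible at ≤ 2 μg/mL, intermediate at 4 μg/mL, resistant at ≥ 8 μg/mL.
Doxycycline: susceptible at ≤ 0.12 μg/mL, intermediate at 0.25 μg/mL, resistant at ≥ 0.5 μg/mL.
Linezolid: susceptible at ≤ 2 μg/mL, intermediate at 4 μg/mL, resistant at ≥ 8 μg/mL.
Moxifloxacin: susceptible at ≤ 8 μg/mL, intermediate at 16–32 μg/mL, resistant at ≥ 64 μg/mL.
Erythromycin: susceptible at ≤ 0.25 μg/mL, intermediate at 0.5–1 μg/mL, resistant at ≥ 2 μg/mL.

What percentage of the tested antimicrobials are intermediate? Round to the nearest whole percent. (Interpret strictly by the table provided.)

0%

Azithromycin: 0.06 μg/mL is ≤ 0.12 μg/mL — Susceptible
Gentamicin: 128 μg/mL is ≥ 1 μg/mL — R
Daptomycin: 2 μg/mL is ≥ 2 μg/mL — Resistant
Ampicillin 128 μg/mL: ≥ 64 μg/mL ⇒ Resistant
Clarithromycin 0.03 μg/mL: ≤ 4 μg/mL ⇒ susceptible
Ceftriaxone: 0.5 μg/mL is ≤ 2 μg/mL → susceptible
Doxycycline (0.06 μg/mL) ≤ 0.12 μg/mL ⇒ S
Intermediate: 0/7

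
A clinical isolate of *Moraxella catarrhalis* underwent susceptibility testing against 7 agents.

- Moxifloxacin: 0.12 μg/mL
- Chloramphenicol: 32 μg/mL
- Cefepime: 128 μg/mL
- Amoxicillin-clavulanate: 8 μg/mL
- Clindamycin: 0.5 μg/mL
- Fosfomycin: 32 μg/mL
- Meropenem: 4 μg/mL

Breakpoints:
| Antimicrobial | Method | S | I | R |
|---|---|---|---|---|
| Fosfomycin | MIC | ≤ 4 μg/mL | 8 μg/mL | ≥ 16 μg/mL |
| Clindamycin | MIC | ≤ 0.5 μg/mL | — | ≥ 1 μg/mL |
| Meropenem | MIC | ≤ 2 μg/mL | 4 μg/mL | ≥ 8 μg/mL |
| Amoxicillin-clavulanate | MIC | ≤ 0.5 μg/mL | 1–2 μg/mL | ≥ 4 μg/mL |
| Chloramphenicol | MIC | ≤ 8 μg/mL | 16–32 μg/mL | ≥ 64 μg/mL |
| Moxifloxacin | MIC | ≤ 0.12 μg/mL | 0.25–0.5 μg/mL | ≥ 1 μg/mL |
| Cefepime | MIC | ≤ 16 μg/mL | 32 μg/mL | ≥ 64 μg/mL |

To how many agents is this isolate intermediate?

Moxifloxacin (0.12 μg/mL) ≤ 0.12 μg/mL → Susceptible
Chloramphenicol: 32 μg/mL is in 16–32 μg/mL — Intermediate
Cefepime (128 μg/mL) ≥ 64 μg/mL — R
Amoxicillin-clavulanate (8 μg/mL) ≥ 4 μg/mL — resistant
Clindamycin 0.5 μg/mL: ≤ 0.5 μg/mL → S
Fosfomycin (32 μg/mL) ≥ 16 μg/mL → Resistant
Meropenem: 4 μg/mL is = 4 μg/mL ⇒ I
Intermediate: 2

2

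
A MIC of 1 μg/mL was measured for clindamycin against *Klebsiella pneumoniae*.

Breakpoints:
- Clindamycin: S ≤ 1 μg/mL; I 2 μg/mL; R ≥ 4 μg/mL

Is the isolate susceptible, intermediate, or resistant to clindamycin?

Clindamycin: 1 μg/mL is ≤ 1 μg/mL → S

Susceptible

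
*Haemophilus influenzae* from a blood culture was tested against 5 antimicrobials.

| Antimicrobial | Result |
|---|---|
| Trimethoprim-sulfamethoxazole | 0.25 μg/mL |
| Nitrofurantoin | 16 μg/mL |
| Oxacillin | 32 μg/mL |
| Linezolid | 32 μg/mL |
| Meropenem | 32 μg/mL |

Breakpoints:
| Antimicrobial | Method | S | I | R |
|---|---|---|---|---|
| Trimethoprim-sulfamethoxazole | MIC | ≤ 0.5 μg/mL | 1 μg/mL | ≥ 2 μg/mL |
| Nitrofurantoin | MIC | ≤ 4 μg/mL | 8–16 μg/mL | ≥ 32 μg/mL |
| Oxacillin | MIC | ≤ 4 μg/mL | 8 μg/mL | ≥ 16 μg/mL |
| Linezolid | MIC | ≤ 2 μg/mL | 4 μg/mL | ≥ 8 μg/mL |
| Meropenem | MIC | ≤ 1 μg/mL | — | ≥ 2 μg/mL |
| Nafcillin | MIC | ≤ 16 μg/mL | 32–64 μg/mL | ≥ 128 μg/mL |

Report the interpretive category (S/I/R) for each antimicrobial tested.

S, I, R, R, R

Trimethoprim-sulfamethoxazole (0.25 μg/mL) ≤ 0.5 μg/mL — Susceptible
Nitrofurantoin (16 μg/mL) in 8–16 μg/mL → I
Oxacillin 32 μg/mL: ≥ 16 μg/mL ⇒ resistant
Linezolid: 32 μg/mL is ≥ 8 μg/mL ⇒ Resistant
Meropenem: 32 μg/mL is ≥ 2 μg/mL ⇒ resistant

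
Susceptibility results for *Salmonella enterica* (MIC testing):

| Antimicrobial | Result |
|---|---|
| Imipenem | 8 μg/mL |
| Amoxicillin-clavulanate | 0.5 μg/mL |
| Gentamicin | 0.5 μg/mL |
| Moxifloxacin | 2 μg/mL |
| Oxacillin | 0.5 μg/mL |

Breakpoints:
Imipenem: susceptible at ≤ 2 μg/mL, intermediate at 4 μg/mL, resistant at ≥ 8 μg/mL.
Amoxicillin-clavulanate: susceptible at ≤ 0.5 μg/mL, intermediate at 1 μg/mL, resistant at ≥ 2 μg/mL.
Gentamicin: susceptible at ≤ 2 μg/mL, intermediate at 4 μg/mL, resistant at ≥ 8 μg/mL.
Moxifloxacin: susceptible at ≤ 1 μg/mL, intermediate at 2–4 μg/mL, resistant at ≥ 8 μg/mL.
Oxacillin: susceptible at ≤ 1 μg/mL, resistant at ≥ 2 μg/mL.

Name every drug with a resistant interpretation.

Imipenem 8 μg/mL: ≥ 8 μg/mL → R
Amoxicillin-clavulanate: 0.5 μg/mL is ≤ 0.5 μg/mL ⇒ S
Gentamicin (0.5 μg/mL) ≤ 2 μg/mL — Susceptible
Moxifloxacin 2 μg/mL: in 2–4 μg/mL → I
Oxacillin 0.5 μg/mL: ≤ 1 μg/mL — susceptible

imipenem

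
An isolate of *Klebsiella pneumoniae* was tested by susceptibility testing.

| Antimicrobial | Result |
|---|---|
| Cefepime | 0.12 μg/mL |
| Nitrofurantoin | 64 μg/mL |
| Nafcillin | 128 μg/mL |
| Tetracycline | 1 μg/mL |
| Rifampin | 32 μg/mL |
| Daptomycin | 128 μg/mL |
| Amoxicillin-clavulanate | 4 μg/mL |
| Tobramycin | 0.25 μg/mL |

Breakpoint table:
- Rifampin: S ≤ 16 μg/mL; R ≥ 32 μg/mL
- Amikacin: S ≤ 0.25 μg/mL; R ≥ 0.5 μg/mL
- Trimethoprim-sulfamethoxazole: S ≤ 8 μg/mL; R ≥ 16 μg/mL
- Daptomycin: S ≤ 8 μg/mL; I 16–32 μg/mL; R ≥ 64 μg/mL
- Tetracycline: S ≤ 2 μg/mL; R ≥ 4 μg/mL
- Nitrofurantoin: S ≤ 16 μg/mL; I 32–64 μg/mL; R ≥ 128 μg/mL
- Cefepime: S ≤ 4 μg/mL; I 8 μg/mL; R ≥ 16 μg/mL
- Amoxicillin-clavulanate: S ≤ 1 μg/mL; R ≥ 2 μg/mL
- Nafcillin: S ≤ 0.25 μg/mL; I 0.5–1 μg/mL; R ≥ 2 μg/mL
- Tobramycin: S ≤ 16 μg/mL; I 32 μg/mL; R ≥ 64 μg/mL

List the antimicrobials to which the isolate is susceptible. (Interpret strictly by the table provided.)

cefepime, tetracycline, tobramycin

Cefepime: 0.12 μg/mL is ≤ 4 μg/mL — susceptible
Nitrofurantoin (64 μg/mL) in 32–64 μg/mL → I
Nafcillin 128 μg/mL: ≥ 2 μg/mL — resistant
Tetracycline: 1 μg/mL is ≤ 2 μg/mL ⇒ susceptible
Rifampin (32 μg/mL) ≥ 32 μg/mL ⇒ Resistant
Daptomycin (128 μg/mL) ≥ 64 μg/mL → resistant
Amoxicillin-clavulanate: 4 μg/mL is ≥ 2 μg/mL ⇒ resistant
Tobramycin 0.25 μg/mL: ≤ 16 μg/mL — S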